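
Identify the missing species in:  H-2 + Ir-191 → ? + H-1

Ir-192

Conserve mass number: 2 + 191 = A + 1, so A = 192.
Conserve atomic number: 1 + 77 = Z + 1, so Z = 77.
Z = 77 is iridium, so the species is Ir-192.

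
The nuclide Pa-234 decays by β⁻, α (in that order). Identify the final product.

Th-230

Start: (A, Z) = (234, 91).
After β⁻: (234, 92).
After α: (230, 90).
Z = 90 is thorium.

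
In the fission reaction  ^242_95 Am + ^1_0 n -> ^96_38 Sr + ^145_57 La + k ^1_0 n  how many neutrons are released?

Conserve mass number: 243 = 96 + 145 + k, so k = 243 − 241 = 2.
Check atomic number: 95 = 38 + 57 + 0 = 95. ✓

2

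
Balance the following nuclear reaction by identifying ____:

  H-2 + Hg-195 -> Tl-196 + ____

neutron

Conserve mass number: 2 + 195 = 196 + A, so A = 1.
Conserve atomic number: 1 + 80 = 81 + Z, so Z = 0.
A = 1 and Z = 0 is n — a neutron.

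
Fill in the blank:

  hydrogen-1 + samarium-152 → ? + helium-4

Pm-149

Conserve mass number: 1 + 152 = A + 4, so A = 149.
Conserve atomic number: 1 + 62 = Z + 2, so Z = 61.
Z = 61 is promethium, so the species is promethium-149.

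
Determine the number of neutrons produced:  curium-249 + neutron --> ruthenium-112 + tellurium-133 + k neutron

5

Conserve mass number: 250 = 112 + 133 + k, so k = 250 − 245 = 5.
Check atomic number: 96 = 44 + 52 + 0 = 96. ✓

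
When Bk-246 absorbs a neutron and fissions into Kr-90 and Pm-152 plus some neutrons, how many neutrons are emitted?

5

Conserve mass number: 247 = 90 + 152 + k, so k = 247 − 242 = 5.
Check atomic number: 97 = 36 + 61 + 0 = 97. ✓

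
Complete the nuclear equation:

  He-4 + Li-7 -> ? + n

Conserve mass number: 4 + 7 = A + 1, so A = 10.
Conserve atomic number: 2 + 3 = Z + 0, so Z = 5.
Z = 5 is boron, so the species is B-10.

B-10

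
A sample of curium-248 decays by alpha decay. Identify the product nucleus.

Alpha decay: mass number changes by -4, atomic number by -2.
A: 248 − 4 = 244; Z: 96 − 2 = 94.
Z = 94 is plutonium, so the daughter is plutonium-244.

Pu-244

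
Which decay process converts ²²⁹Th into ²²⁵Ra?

alpha decay

ΔA = 225 − 229 = -4; ΔZ = 88 − 90 = -2.
A drops by 4 and Z drops by 2 — the signature of alpha emission.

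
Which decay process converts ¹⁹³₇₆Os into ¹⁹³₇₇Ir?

ΔA = 193 − 193 = 0; ΔZ = 77 − 76 = +1.
A is unchanged and Z rises by 1 — a neutron has become a proton (β⁻ decay).

beta-minus decay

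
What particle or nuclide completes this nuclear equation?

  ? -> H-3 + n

H-4

Conserve mass number: A = 3 + 1, so A = 4.
Conserve atomic number: Z = 1 + 0, so Z = 1.
Z = 1 is hydrogen, so the species is H-4.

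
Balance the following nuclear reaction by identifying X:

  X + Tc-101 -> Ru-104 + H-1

alpha particle

Conserve mass number: A + 101 = 104 + 1, so A = 4.
Conserve atomic number: Z + 43 = 44 + 1, so Z = 2.
A = 4 and Z = 2 is He-4 — an alpha particle.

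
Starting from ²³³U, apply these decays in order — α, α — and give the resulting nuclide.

Start: (A, Z) = (233, 92).
After α: (229, 90).
After α: (225, 88).
Z = 88 is radium.

Ra-225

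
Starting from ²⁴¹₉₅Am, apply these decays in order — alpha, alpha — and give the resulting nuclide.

Start: (A, Z) = (241, 95).
After α: (237, 93).
After α: (233, 91).
Z = 91 is protactinium.

Pa-233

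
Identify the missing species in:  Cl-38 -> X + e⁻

Ar-38

Conserve mass number: 38 = A + 0, so A = 38.
Conserve atomic number: 17 = Z − 1, so Z = 18.
Z = 18 is argon, so the species is Ar-38.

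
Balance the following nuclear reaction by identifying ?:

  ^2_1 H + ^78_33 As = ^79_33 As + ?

Conserve mass number: 2 + 78 = 79 + A, so A = 1.
Conserve atomic number: 1 + 33 = 33 + Z, so Z = 1.
A = 1 and Z = 1 is ^1_1 H — a proton.

proton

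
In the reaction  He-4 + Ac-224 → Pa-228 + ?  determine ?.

Conserve mass number: 4 + 224 = 228 + A, so A = 0.
Conserve atomic number: 2 + 89 = 91 + Z, so Z = 0.
A = 0 and Z = 0 is γ — a gamma ray.

gamma ray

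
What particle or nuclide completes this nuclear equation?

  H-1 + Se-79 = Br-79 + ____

neutron

Conserve mass number: 1 + 79 = 79 + A, so A = 1.
Conserve atomic number: 1 + 34 = 35 + Z, so Z = 0.
A = 1 and Z = 0 is n — a neutron.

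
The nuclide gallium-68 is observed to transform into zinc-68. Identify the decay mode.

beta-plus decay or electron capture

ΔA = 68 − 68 = 0; ΔZ = 30 − 31 = -1.
A is unchanged and Z drops by 1 — a proton has become a neutron (β⁺ emission or electron capture).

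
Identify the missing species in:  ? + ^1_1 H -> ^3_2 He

deuteron

Conserve mass number: A + 1 = 3, so A = 2.
Conserve atomic number: Z + 1 = 2, so Z = 1.
A = 2 and Z = 1 is ^2_1 H — a deuteron.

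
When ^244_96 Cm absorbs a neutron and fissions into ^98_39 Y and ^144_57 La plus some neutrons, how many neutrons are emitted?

Conserve mass number: 245 = 98 + 144 + k, so k = 245 − 242 = 3.
Check atomic number: 96 = 39 + 57 + 0 = 96. ✓

3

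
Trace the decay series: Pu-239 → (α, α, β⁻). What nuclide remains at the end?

Pa-231

Start: (A, Z) = (239, 94).
After α: (235, 92).
After α: (231, 90).
After β⁻: (231, 91).
Z = 91 is protactinium.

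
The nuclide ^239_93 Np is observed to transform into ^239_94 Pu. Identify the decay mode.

ΔA = 239 − 239 = 0; ΔZ = 94 − 93 = +1.
A is unchanged and Z rises by 1 — a neutron has become a proton (β⁻ decay).

beta-minus decay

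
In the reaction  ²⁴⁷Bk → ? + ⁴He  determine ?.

Conserve mass number: 247 = A + 4, so A = 243.
Conserve atomic number: 97 = Z + 2, so Z = 95.
Z = 95 is americium, so the species is ²⁴³Am.

Am-243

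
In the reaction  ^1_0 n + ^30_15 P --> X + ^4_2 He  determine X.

Conserve mass number: 1 + 30 = A + 4, so A = 27.
Conserve atomic number: 0 + 15 = Z + 2, so Z = 13.
Z = 13 is aluminium, so the species is ^27_13 Al.

Al-27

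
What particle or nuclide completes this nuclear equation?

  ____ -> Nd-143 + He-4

Sm-147

Conserve mass number: A = 143 + 4, so A = 147.
Conserve atomic number: Z = 60 + 2, so Z = 62.
Z = 62 is samarium, so the species is Sm-147.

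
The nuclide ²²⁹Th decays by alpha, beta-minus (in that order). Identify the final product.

Ac-225

Start: (A, Z) = (229, 90).
After α: (225, 88).
After β⁻: (225, 89).
Z = 89 is actinium.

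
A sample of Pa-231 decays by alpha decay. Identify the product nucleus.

Ac-227

Alpha decay: mass number changes by -4, atomic number by -2.
A: 231 − 4 = 227; Z: 91 − 2 = 89.
Z = 89 is actinium, so the daughter is Ac-227.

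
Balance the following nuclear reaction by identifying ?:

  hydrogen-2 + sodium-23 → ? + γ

Mg-25

Conserve mass number: 2 + 23 = A + 0, so A = 25.
Conserve atomic number: 1 + 11 = Z + 0, so Z = 12.
Z = 12 is magnesium, so the species is magnesium-25.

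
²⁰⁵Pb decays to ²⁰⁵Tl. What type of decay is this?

ΔA = 205 − 205 = 0; ΔZ = 81 − 82 = -1.
A is unchanged and Z drops by 1 — a proton has become a neutron (β⁺ emission or electron capture).

beta-plus decay or electron capture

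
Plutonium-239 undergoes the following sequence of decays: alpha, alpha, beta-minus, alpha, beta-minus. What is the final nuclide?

Start: (A, Z) = (239, 94).
After α: (235, 92).
After α: (231, 90).
After β⁻: (231, 91).
After α: (227, 89).
After β⁻: (227, 90).
Z = 90 is thorium.

Th-227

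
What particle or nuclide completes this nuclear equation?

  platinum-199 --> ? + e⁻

Au-199

Conserve mass number: 199 = A + 0, so A = 199.
Conserve atomic number: 78 = Z − 1, so Z = 79.
Z = 79 is gold, so the species is gold-199.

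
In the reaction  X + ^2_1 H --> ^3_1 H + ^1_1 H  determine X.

deuteron

Conserve mass number: A + 2 = 3 + 1, so A = 2.
Conserve atomic number: Z + 1 = 1 + 1, so Z = 1.
A = 2 and Z = 1 is ^2_1 H — a deuteron.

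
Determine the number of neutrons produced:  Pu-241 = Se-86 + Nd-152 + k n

Conserve mass number: 241 = 86 + 152 + k, so k = 241 − 238 = 3.
Check atomic number: 94 = 34 + 60 + 0 = 94. ✓

3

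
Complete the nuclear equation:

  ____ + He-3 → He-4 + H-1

deuteron

Conserve mass number: A + 3 = 4 + 1, so A = 2.
Conserve atomic number: Z + 2 = 2 + 1, so Z = 1.
A = 2 and Z = 1 is H-2 — a deuteron.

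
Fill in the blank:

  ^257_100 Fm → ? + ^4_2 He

Conserve mass number: 257 = A + 4, so A = 253.
Conserve atomic number: 100 = Z + 2, so Z = 98.
Z = 98 is californium, so the species is ^253_98 Cf.

Cf-253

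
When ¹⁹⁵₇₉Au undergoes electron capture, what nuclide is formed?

Pt-195

Electron capture: mass number changes by +0, atomic number by -1.
A: 195 = 195; Z: 79 − 1 = 78.
Z = 78 is platinum, so the daughter is ¹⁹⁵₇₈Pt.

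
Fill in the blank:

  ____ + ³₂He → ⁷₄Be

Conserve mass number: A + 3 = 7, so A = 4.
Conserve atomic number: Z + 2 = 4, so Z = 2.
A = 4 and Z = 2 is ⁴₂He — an alpha particle.

alpha particle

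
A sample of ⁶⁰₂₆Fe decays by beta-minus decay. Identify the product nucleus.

Co-60

Beta-minus decay: mass number changes by +0, atomic number by +1.
A: 60 = 60; Z: 26 + 1 = 27.
Z = 27 is cobalt, so the daughter is ⁶⁰₂₇Co.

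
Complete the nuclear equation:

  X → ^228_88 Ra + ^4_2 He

Th-232

Conserve mass number: A = 228 + 4, so A = 232.
Conserve atomic number: Z = 88 + 2, so Z = 90.
Z = 90 is thorium, so the species is ^232_90 Th.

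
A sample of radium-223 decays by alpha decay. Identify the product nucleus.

Rn-219

Alpha decay: mass number changes by -4, atomic number by -2.
A: 223 − 4 = 219; Z: 88 − 2 = 86.
Z = 86 is radon, so the daughter is radon-219.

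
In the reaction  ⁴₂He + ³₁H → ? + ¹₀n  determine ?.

Conserve mass number: 4 + 3 = A + 1, so A = 6.
Conserve atomic number: 2 + 1 = Z + 0, so Z = 3.
Z = 3 is lithium, so the species is ⁶₃Li.

Li-6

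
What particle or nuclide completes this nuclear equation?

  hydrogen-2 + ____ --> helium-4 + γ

deuteron

Conserve mass number: 2 + A = 4 + 0, so A = 2.
Conserve atomic number: 1 + Z = 2 + 0, so Z = 1.
A = 2 and Z = 1 is hydrogen-2 — a deuteron.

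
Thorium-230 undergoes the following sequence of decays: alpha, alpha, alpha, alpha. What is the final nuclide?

Pb-214

Start: (A, Z) = (230, 90).
After α: (226, 88).
After α: (222, 86).
After α: (218, 84).
After α: (214, 82).
Z = 82 is lead.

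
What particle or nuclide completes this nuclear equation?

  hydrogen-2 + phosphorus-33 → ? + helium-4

Si-31

Conserve mass number: 2 + 33 = A + 4, so A = 31.
Conserve atomic number: 1 + 15 = Z + 2, so Z = 14.
Z = 14 is silicon, so the species is silicon-31.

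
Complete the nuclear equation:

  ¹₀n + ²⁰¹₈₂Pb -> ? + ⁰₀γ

Pb-202

Conserve mass number: 1 + 201 = A + 0, so A = 202.
Conserve atomic number: 0 + 82 = Z + 0, so Z = 82.
Z = 82 is lead, so the species is ²⁰²₈₂Pb.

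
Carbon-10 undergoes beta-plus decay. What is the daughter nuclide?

Beta-plus decay: mass number changes by +0, atomic number by -1.
A: 10 = 10; Z: 6 − 1 = 5.
Z = 5 is boron, so the daughter is boron-10.

B-10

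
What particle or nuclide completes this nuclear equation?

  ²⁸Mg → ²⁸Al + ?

beta-minus particle

Conserve mass number: 28 = 28 + A, so A = 0.
Conserve atomic number: 12 = 13 + Z, so Z = -1.
A = 0 and Z = -1 is e⁻ — a beta-minus particle.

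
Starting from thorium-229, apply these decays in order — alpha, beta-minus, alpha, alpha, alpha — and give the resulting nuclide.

Start: (A, Z) = (229, 90).
After α: (225, 88).
After β⁻: (225, 89).
After α: (221, 87).
After α: (217, 85).
After α: (213, 83).
Z = 83 is bismuth.

Bi-213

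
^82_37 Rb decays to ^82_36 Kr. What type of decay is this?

beta-plus decay or electron capture

ΔA = 82 − 82 = 0; ΔZ = 36 − 37 = -1.
A is unchanged and Z drops by 1 — a proton has become a neutron (β⁺ emission or electron capture).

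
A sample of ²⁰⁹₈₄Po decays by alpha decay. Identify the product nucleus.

Alpha decay: mass number changes by -4, atomic number by -2.
A: 209 − 4 = 205; Z: 84 − 2 = 82.
Z = 82 is lead, so the daughter is ²⁰⁵₈₂Pb.

Pb-205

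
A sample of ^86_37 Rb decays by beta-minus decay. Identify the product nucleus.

Sr-86

Beta-minus decay: mass number changes by +0, atomic number by +1.
A: 86 = 86; Z: 37 + 1 = 38.
Z = 38 is strontium, so the daughter is ^86_38 Sr.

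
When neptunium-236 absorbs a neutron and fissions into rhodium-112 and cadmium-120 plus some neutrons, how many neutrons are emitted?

Conserve mass number: 237 = 112 + 120 + k, so k = 237 − 232 = 5.
Check atomic number: 93 = 45 + 48 + 0 = 93. ✓

5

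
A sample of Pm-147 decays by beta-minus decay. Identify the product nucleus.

Beta-minus decay: mass number changes by +0, atomic number by +1.
A: 147 = 147; Z: 61 + 1 = 62.
Z = 62 is samarium, so the daughter is Sm-147.

Sm-147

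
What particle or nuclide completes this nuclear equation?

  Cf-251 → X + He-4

Cm-247

Conserve mass number: 251 = A + 4, so A = 247.
Conserve atomic number: 98 = Z + 2, so Z = 96.
Z = 96 is curium, so the species is Cm-247.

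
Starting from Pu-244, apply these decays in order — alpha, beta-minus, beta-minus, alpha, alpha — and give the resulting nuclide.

Th-232

Start: (A, Z) = (244, 94).
After α: (240, 92).
After β⁻: (240, 93).
After β⁻: (240, 94).
After α: (236, 92).
After α: (232, 90).
Z = 90 is thorium.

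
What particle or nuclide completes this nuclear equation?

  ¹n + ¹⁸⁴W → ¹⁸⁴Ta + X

proton

Conserve mass number: 1 + 184 = 184 + A, so A = 1.
Conserve atomic number: 0 + 74 = 73 + Z, so Z = 1.
A = 1 and Z = 1 is ¹H — a proton.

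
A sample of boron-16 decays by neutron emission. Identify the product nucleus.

B-15

Neutron emission: mass number changes by -1, atomic number by +0.
A: 16 − 1 = 15; Z: 5 = 5.
Z = 5 is boron, so the daughter is boron-15.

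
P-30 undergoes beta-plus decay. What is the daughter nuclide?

Si-30

Beta-plus decay: mass number changes by +0, atomic number by -1.
A: 30 = 30; Z: 15 − 1 = 14.
Z = 14 is silicon, so the daughter is Si-30.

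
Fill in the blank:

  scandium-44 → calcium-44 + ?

positron

Conserve mass number: 44 = 44 + A, so A = 0.
Conserve atomic number: 21 = 20 + Z, so Z = 1.
A = 0 and Z = 1 is e⁺ — a positron.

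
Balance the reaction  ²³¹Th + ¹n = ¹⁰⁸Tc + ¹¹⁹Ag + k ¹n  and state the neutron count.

5

Conserve mass number: 232 = 108 + 119 + k, so k = 232 − 227 = 5.
Check atomic number: 90 = 43 + 47 + 0 = 90. ✓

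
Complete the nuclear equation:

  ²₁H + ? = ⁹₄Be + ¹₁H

Conserve mass number: 2 + A = 9 + 1, so A = 8.
Conserve atomic number: 1 + Z = 4 + 1, so Z = 4.
Z = 4 is beryllium, so the species is ⁸₄Be.

Be-8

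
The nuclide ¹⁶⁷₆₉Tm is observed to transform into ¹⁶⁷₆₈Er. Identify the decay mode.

ΔA = 167 − 167 = 0; ΔZ = 68 − 69 = -1.
A is unchanged and Z drops by 1 — a proton has become a neutron (β⁺ emission or electron capture).

beta-plus decay or electron capture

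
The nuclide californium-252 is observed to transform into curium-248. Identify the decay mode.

ΔA = 248 − 252 = -4; ΔZ = 96 − 98 = -2.
A drops by 4 and Z drops by 2 — the signature of alpha emission.

alpha decay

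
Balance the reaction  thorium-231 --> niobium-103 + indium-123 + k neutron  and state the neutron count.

Conserve mass number: 231 = 103 + 123 + k, so k = 231 − 226 = 5.
Check atomic number: 90 = 41 + 49 + 0 = 90. ✓

5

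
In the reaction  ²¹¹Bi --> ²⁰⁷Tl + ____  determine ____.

alpha particle

Conserve mass number: 211 = 207 + A, so A = 4.
Conserve atomic number: 83 = 81 + Z, so Z = 2.
A = 4 and Z = 2 is ⁴He — an alpha particle.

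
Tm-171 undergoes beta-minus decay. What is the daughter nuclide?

Yb-171

Beta-minus decay: mass number changes by +0, atomic number by +1.
A: 171 = 171; Z: 69 + 1 = 70.
Z = 70 is ytterbium, so the daughter is Yb-171.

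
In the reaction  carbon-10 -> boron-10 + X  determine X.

Conserve mass number: 10 = 10 + A, so A = 0.
Conserve atomic number: 6 = 5 + Z, so Z = 1.
A = 0 and Z = 1 is e⁺ — a positron.

positron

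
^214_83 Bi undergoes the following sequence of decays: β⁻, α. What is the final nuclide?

Start: (A, Z) = (214, 83).
After β⁻: (214, 84).
After α: (210, 82).
Z = 82 is lead.

Pb-210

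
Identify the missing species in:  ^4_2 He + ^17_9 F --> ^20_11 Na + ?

Conserve mass number: 4 + 17 = 20 + A, so A = 1.
Conserve atomic number: 2 + 9 = 11 + Z, so Z = 0.
A = 1 and Z = 0 is ^1_0 n — a neutron.

neutron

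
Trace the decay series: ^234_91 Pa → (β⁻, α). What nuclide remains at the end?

Th-230

Start: (A, Z) = (234, 91).
After β⁻: (234, 92).
After α: (230, 90).
Z = 90 is thorium.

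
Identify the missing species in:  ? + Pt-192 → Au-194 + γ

Conserve mass number: A + 192 = 194 + 0, so A = 2.
Conserve atomic number: Z + 78 = 79 + 0, so Z = 1.
A = 2 and Z = 1 is H-2 — a deuteron.

deuteron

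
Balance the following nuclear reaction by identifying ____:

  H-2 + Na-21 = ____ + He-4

Ne-19

Conserve mass number: 2 + 21 = A + 4, so A = 19.
Conserve atomic number: 1 + 11 = Z + 2, so Z = 10.
Z = 10 is neon, so the species is Ne-19.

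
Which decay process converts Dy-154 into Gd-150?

ΔA = 150 − 154 = -4; ΔZ = 64 − 66 = -2.
A drops by 4 and Z drops by 2 — the signature of alpha emission.

alpha decay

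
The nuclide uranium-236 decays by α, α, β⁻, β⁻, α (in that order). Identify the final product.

Start: (A, Z) = (236, 92).
After α: (232, 90).
After α: (228, 88).
After β⁻: (228, 89).
After β⁻: (228, 90).
After α: (224, 88).
Z = 88 is radium.

Ra-224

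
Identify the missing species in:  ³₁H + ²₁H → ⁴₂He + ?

neutron

Conserve mass number: 3 + 2 = 4 + A, so A = 1.
Conserve atomic number: 1 + 1 = 2 + Z, so Z = 0.
A = 1 and Z = 0 is ¹₀n — a neutron.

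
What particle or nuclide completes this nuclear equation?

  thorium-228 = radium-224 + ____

Conserve mass number: 228 = 224 + A, so A = 4.
Conserve atomic number: 90 = 88 + Z, so Z = 2.
A = 4 and Z = 2 is helium-4 — an alpha particle.

alpha particle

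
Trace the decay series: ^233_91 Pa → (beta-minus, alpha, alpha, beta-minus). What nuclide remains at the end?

Start: (A, Z) = (233, 91).
After β⁻: (233, 92).
After α: (229, 90).
After α: (225, 88).
After β⁻: (225, 89).
Z = 89 is actinium.

Ac-225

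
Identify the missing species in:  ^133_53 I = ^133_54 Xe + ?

beta-minus particle

Conserve mass number: 133 = 133 + A, so A = 0.
Conserve atomic number: 53 = 54 + Z, so Z = -1.
A = 0 and Z = -1 is ^0_-1 e — a beta-minus particle.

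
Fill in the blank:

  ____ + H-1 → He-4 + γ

triton

Conserve mass number: A + 1 = 4 + 0, so A = 3.
Conserve atomic number: Z + 1 = 2 + 0, so Z = 1.
A = 3 and Z = 1 is H-3 — a triton.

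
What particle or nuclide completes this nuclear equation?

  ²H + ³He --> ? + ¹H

He-4

Conserve mass number: 2 + 3 = A + 1, so A = 4.
Conserve atomic number: 1 + 2 = Z + 1, so Z = 2.
A = 4 and Z = 2 is ⁴He — an alpha particle.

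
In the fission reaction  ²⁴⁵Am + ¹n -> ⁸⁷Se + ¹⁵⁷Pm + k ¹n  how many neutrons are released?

Conserve mass number: 246 = 87 + 157 + k, so k = 246 − 244 = 2.
Check atomic number: 95 = 34 + 61 + 0 = 95. ✓

2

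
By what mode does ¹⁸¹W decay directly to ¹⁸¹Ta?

beta-plus decay or electron capture

ΔA = 181 − 181 = 0; ΔZ = 73 − 74 = -1.
A is unchanged and Z drops by 1 — a proton has become a neutron (β⁺ emission or electron capture).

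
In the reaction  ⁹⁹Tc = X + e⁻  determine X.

Conserve mass number: 99 = A + 0, so A = 99.
Conserve atomic number: 43 = Z − 1, so Z = 44.
Z = 44 is ruthenium, so the species is ⁹⁹Ru.

Ru-99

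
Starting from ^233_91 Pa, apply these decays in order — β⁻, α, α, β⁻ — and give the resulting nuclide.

Ac-225

Start: (A, Z) = (233, 91).
After β⁻: (233, 92).
After α: (229, 90).
After α: (225, 88).
After β⁻: (225, 89).
Z = 89 is actinium.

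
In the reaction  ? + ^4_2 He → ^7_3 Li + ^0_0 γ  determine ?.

triton

Conserve mass number: A + 4 = 7 + 0, so A = 3.
Conserve atomic number: Z + 2 = 3 + 0, so Z = 1.
A = 3 and Z = 1 is ^3_1 H — a triton.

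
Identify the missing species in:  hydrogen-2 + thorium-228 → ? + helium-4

Conserve mass number: 2 + 228 = A + 4, so A = 226.
Conserve atomic number: 1 + 90 = Z + 2, so Z = 89.
Z = 89 is actinium, so the species is actinium-226.

Ac-226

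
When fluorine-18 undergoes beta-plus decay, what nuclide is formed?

O-18

Beta-plus decay: mass number changes by +0, atomic number by -1.
A: 18 = 18; Z: 9 − 1 = 8.
Z = 8 is oxygen, so the daughter is oxygen-18.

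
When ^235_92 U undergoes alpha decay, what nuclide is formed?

Th-231

Alpha decay: mass number changes by -4, atomic number by -2.
A: 235 − 4 = 231; Z: 92 − 2 = 90.
Z = 90 is thorium, so the daughter is ^231_90 Th.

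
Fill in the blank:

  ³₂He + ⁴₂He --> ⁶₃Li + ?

proton

Conserve mass number: 3 + 4 = 6 + A, so A = 1.
Conserve atomic number: 2 + 2 = 3 + Z, so Z = 1.
A = 1 and Z = 1 is ¹₁H — a proton.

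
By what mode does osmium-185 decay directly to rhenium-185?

ΔA = 185 − 185 = 0; ΔZ = 75 − 76 = -1.
A is unchanged and Z drops by 1 — a proton has become a neutron (β⁺ emission or electron capture).

beta-plus decay or electron capture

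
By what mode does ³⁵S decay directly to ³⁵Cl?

ΔA = 35 − 35 = 0; ΔZ = 17 − 16 = +1.
A is unchanged and Z rises by 1 — a neutron has become a proton (β⁻ decay).

beta-minus decay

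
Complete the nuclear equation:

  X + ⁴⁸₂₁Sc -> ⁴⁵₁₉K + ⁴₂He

Conserve mass number: A + 48 = 45 + 4, so A = 1.
Conserve atomic number: Z + 21 = 19 + 2, so Z = 0.
A = 1 and Z = 0 is ¹₀n — a neutron.

neutron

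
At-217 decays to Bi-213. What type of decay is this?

ΔA = 213 − 217 = -4; ΔZ = 83 − 85 = -2.
A drops by 4 and Z drops by 2 — the signature of alpha emission.

alpha decay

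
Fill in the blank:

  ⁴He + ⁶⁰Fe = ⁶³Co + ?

Conserve mass number: 4 + 60 = 63 + A, so A = 1.
Conserve atomic number: 2 + 26 = 27 + Z, so Z = 1.
A = 1 and Z = 1 is ¹H — a proton.

proton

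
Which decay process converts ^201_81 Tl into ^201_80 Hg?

beta-plus decay or electron capture

ΔA = 201 − 201 = 0; ΔZ = 80 − 81 = -1.
A is unchanged and Z drops by 1 — a proton has become a neutron (β⁺ emission or electron capture).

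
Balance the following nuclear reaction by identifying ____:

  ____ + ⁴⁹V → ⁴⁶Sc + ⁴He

Conserve mass number: A + 49 = 46 + 4, so A = 1.
Conserve atomic number: Z + 23 = 21 + 2, so Z = 0.
A = 1 and Z = 0 is ¹n — a neutron.

neutron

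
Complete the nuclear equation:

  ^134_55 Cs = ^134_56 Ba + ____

beta-minus particle

Conserve mass number: 134 = 134 + A, so A = 0.
Conserve atomic number: 55 = 56 + Z, so Z = -1.
A = 0 and Z = -1 is ^0_-1 e — a beta-minus particle.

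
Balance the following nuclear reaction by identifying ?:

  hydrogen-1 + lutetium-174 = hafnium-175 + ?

Conserve mass number: 1 + 174 = 175 + A, so A = 0.
Conserve atomic number: 1 + 71 = 72 + Z, so Z = 0.
A = 0 and Z = 0 is γ — a gamma ray.

gamma ray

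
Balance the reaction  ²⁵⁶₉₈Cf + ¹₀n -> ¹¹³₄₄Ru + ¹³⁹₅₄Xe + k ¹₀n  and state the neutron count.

5

Conserve mass number: 257 = 113 + 139 + k, so k = 257 − 252 = 5.
Check atomic number: 98 = 44 + 54 + 0 = 98. ✓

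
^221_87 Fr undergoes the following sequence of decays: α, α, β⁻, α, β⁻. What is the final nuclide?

Start: (A, Z) = (221, 87).
After α: (217, 85).
After α: (213, 83).
After β⁻: (213, 84).
After α: (209, 82).
After β⁻: (209, 83).
Z = 83 is bismuth.

Bi-209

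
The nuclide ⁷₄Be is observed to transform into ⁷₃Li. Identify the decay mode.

beta-plus decay or electron capture

ΔA = 7 − 7 = 0; ΔZ = 3 − 4 = -1.
A is unchanged and Z drops by 1 — a proton has become a neutron (β⁺ emission or electron capture).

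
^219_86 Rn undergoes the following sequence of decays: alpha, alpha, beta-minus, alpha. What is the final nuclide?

Start: (A, Z) = (219, 86).
After α: (215, 84).
After α: (211, 82).
After β⁻: (211, 83).
After α: (207, 81).
Z = 81 is thallium.

Tl-207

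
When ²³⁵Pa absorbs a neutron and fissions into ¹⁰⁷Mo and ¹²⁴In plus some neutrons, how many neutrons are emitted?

5

Conserve mass number: 236 = 107 + 124 + k, so k = 236 − 231 = 5.
Check atomic number: 91 = 42 + 49 + 0 = 91. ✓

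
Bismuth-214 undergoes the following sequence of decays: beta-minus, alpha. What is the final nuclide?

Pb-210

Start: (A, Z) = (214, 83).
After β⁻: (214, 84).
After α: (210, 82).
Z = 82 is lead.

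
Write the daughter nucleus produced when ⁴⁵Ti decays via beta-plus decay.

Sc-45

Beta-plus decay: mass number changes by +0, atomic number by -1.
A: 45 = 45; Z: 22 − 1 = 21.
Z = 21 is scandium, so the daughter is ⁴⁵Sc.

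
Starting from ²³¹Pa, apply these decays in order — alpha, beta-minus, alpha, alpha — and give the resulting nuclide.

Start: (A, Z) = (231, 91).
After α: (227, 89).
After β⁻: (227, 90).
After α: (223, 88).
After α: (219, 86).
Z = 86 is radon.

Rn-219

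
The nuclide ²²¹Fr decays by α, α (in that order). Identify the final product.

Start: (A, Z) = (221, 87).
After α: (217, 85).
After α: (213, 83).
Z = 83 is bismuth.

Bi-213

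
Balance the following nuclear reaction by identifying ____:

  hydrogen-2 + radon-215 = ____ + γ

Fr-217

Conserve mass number: 2 + 215 = A + 0, so A = 217.
Conserve atomic number: 1 + 86 = Z + 0, so Z = 87.
Z = 87 is francium, so the species is francium-217.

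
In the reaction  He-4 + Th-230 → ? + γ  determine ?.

Conserve mass number: 4 + 230 = A + 0, so A = 234.
Conserve atomic number: 2 + 90 = Z + 0, so Z = 92.
Z = 92 is uranium, so the species is U-234.

U-234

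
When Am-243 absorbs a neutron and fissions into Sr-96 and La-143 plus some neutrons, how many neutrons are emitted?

5

Conserve mass number: 244 = 96 + 143 + k, so k = 244 − 239 = 5.
Check atomic number: 95 = 38 + 57 + 0 = 95. ✓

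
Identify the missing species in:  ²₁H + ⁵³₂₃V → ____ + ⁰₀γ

Conserve mass number: 2 + 53 = A + 0, so A = 55.
Conserve atomic number: 1 + 23 = Z + 0, so Z = 24.
Z = 24 is chromium, so the species is ⁵⁵₂₄Cr.

Cr-55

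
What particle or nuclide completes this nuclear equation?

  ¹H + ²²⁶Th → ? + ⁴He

Conserve mass number: 1 + 226 = A + 4, so A = 223.
Conserve atomic number: 1 + 90 = Z + 2, so Z = 89.
Z = 89 is actinium, so the species is ²²³Ac.

Ac-223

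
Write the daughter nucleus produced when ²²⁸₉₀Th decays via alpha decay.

Ra-224

Alpha decay: mass number changes by -4, atomic number by -2.
A: 228 − 4 = 224; Z: 90 − 2 = 88.
Z = 88 is radium, so the daughter is ²²⁴₈₈Ra.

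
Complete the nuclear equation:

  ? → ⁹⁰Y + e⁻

Sr-90

Conserve mass number: A = 90 + 0, so A = 90.
Conserve atomic number: Z = 39 − 1, so Z = 38.
Z = 38 is strontium, so the species is ⁹⁰Sr.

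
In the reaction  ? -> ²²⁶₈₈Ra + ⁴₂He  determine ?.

Conserve mass number: A = 226 + 4, so A = 230.
Conserve atomic number: Z = 88 + 2, so Z = 90.
Z = 90 is thorium, so the species is ²³⁰₉₀Th.

Th-230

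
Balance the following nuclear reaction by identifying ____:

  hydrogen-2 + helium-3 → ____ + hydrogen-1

He-4

Conserve mass number: 2 + 3 = A + 1, so A = 4.
Conserve atomic number: 1 + 2 = Z + 1, so Z = 2.
A = 4 and Z = 2 is helium-4 — an alpha particle.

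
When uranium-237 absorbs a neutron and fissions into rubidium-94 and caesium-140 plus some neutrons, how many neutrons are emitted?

4

Conserve mass number: 238 = 94 + 140 + k, so k = 238 − 234 = 4.
Check atomic number: 92 = 37 + 55 + 0 = 92. ✓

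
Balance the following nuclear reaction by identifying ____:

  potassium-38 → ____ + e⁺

Ar-38

Conserve mass number: 38 = A + 0, so A = 38.
Conserve atomic number: 19 = Z + 1, so Z = 18.
Z = 18 is argon, so the species is argon-38.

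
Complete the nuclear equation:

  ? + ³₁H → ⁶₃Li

Conserve mass number: A + 3 = 6, so A = 3.
Conserve atomic number: Z + 1 = 3, so Z = 2.
Z = 2 is helium, so the species is ³₂He.

He-3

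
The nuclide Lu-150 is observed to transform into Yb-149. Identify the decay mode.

proton emission

ΔA = 149 − 150 = -1; ΔZ = 70 − 71 = -1.
A drops by 1 and Z drops by 1 — a proton was emitted.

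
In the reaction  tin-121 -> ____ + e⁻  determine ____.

Sb-121

Conserve mass number: 121 = A + 0, so A = 121.
Conserve atomic number: 50 = Z − 1, so Z = 51.
Z = 51 is antimony, so the species is antimony-121.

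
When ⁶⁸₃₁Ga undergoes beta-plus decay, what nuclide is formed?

Zn-68

Beta-plus decay: mass number changes by +0, atomic number by -1.
A: 68 = 68; Z: 31 − 1 = 30.
Z = 30 is zinc, so the daughter is ⁶⁸₃₀Zn.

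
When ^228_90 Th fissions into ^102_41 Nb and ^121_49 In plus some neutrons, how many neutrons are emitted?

5

Conserve mass number: 228 = 102 + 121 + k, so k = 228 − 223 = 5.
Check atomic number: 90 = 41 + 49 + 0 = 90. ✓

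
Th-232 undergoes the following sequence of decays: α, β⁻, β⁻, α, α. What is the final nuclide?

Rn-220

Start: (A, Z) = (232, 90).
After α: (228, 88).
After β⁻: (228, 89).
After β⁻: (228, 90).
After α: (224, 88).
After α: (220, 86).
Z = 86 is radon.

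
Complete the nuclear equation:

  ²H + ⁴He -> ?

Li-6

Conserve mass number: 2 + 4 = A, so A = 6.
Conserve atomic number: 1 + 2 = Z, so Z = 3.
Z = 3 is lithium, so the species is ⁶Li.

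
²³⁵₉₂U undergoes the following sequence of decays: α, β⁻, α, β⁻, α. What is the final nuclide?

Ra-223

Start: (A, Z) = (235, 92).
After α: (231, 90).
After β⁻: (231, 91).
After α: (227, 89).
After β⁻: (227, 90).
After α: (223, 88).
Z = 88 is radium.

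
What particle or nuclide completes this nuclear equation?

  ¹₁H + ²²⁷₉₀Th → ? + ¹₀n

Conserve mass number: 1 + 227 = A + 1, so A = 227.
Conserve atomic number: 1 + 90 = Z + 0, so Z = 91.
Z = 91 is protactinium, so the species is ²²⁷₉₁Pa.

Pa-227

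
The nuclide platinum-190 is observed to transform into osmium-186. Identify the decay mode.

ΔA = 186 − 190 = -4; ΔZ = 76 − 78 = -2.
A drops by 4 and Z drops by 2 — the signature of alpha emission.

alpha decay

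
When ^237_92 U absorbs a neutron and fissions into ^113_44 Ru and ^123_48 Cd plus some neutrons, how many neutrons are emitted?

2

Conserve mass number: 238 = 113 + 123 + k, so k = 238 − 236 = 2.
Check atomic number: 92 = 44 + 48 + 0 = 92. ✓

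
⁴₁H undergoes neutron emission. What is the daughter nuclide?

H-3

Neutron emission: mass number changes by -1, atomic number by +0.
A: 4 − 1 = 3; Z: 1 = 1.
Z = 1 is hydrogen, so the daughter is ³₁H.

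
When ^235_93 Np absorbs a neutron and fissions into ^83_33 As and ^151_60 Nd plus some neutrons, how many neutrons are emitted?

2

Conserve mass number: 236 = 83 + 151 + k, so k = 236 − 234 = 2.
Check atomic number: 93 = 33 + 60 + 0 = 93. ✓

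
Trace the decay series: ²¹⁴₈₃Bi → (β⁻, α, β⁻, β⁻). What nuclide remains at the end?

Po-210

Start: (A, Z) = (214, 83).
After β⁻: (214, 84).
After α: (210, 82).
After β⁻: (210, 83).
After β⁻: (210, 84).
Z = 84 is polonium.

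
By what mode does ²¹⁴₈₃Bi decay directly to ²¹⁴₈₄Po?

ΔA = 214 − 214 = 0; ΔZ = 84 − 83 = +1.
A is unchanged and Z rises by 1 — a neutron has become a proton (β⁻ decay).

beta-minus decay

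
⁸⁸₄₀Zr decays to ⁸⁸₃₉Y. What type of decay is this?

beta-plus decay or electron capture

ΔA = 88 − 88 = 0; ΔZ = 39 − 40 = -1.
A is unchanged and Z drops by 1 — a proton has become a neutron (β⁺ emission or electron capture).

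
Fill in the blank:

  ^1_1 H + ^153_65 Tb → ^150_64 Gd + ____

alpha particle

Conserve mass number: 1 + 153 = 150 + A, so A = 4.
Conserve atomic number: 1 + 65 = 64 + Z, so Z = 2.
A = 4 and Z = 2 is ^4_2 He — an alpha particle.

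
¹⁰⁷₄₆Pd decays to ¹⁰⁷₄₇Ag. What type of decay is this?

ΔA = 107 − 107 = 0; ΔZ = 47 − 46 = +1.
A is unchanged and Z rises by 1 — a neutron has become a proton (β⁻ decay).

beta-minus decay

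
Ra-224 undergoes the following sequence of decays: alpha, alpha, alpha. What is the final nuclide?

Pb-212

Start: (A, Z) = (224, 88).
After α: (220, 86).
After α: (216, 84).
After α: (212, 82).
Z = 82 is lead.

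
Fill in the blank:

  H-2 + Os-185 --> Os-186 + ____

proton

Conserve mass number: 2 + 185 = 186 + A, so A = 1.
Conserve atomic number: 1 + 76 = 76 + Z, so Z = 1.
A = 1 and Z = 1 is H-1 — a proton.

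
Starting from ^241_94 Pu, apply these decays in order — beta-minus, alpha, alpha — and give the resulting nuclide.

Start: (A, Z) = (241, 94).
After β⁻: (241, 95).
After α: (237, 93).
After α: (233, 91).
Z = 91 is protactinium.

Pa-233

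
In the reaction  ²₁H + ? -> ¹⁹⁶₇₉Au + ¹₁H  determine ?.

Au-195

Conserve mass number: 2 + A = 196 + 1, so A = 195.
Conserve atomic number: 1 + Z = 79 + 1, so Z = 79.
Z = 79 is gold, so the species is ¹⁹⁵₇₉Au.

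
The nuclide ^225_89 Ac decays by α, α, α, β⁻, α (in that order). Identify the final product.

Pb-209

Start: (A, Z) = (225, 89).
After α: (221, 87).
After α: (217, 85).
After α: (213, 83).
After β⁻: (213, 84).
After α: (209, 82).
Z = 82 is lead.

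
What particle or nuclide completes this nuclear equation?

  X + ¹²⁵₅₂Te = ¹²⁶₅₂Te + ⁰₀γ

neutron

Conserve mass number: A + 125 = 126 + 0, so A = 1.
Conserve atomic number: Z + 52 = 52 + 0, so Z = 0.
A = 1 and Z = 0 is ¹₀n — a neutron.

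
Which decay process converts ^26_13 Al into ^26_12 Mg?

beta-plus decay or electron capture

ΔA = 26 − 26 = 0; ΔZ = 12 − 13 = -1.
A is unchanged and Z drops by 1 — a proton has become a neutron (β⁺ emission or electron capture).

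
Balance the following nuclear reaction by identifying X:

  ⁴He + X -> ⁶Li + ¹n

Conserve mass number: 4 + A = 6 + 1, so A = 3.
Conserve atomic number: 2 + Z = 3 + 0, so Z = 1.
A = 3 and Z = 1 is ³H — a triton.

triton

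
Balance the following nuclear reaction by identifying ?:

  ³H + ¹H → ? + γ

He-4

Conserve mass number: 3 + 1 = A + 0, so A = 4.
Conserve atomic number: 1 + 1 = Z + 0, so Z = 2.
A = 4 and Z = 2 is ⁴He — an alpha particle.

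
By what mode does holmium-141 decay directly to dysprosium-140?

ΔA = 140 − 141 = -1; ΔZ = 66 − 67 = -1.
A drops by 1 and Z drops by 1 — a proton was emitted.

proton emission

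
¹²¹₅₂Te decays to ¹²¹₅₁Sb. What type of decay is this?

ΔA = 121 − 121 = 0; ΔZ = 51 − 52 = -1.
A is unchanged and Z drops by 1 — a proton has become a neutron (β⁺ emission or electron capture).

beta-plus decay or electron capture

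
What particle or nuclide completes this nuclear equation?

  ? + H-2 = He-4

Conserve mass number: A + 2 = 4, so A = 2.
Conserve atomic number: Z + 1 = 2, so Z = 1.
A = 2 and Z = 1 is H-2 — a deuteron.

deuteron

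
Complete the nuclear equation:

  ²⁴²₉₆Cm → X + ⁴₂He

Conserve mass number: 242 = A + 4, so A = 238.
Conserve atomic number: 96 = Z + 2, so Z = 94.
Z = 94 is plutonium, so the species is ²³⁸₉₄Pu.

Pu-238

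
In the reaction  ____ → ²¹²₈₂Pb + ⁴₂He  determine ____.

Po-216

Conserve mass number: A = 212 + 4, so A = 216.
Conserve atomic number: Z = 82 + 2, so Z = 84.
Z = 84 is polonium, so the species is ²¹⁶₈₄Po.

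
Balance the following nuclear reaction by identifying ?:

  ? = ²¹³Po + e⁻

Bi-213

Conserve mass number: A = 213 + 0, so A = 213.
Conserve atomic number: Z = 84 − 1, so Z = 83.
Z = 83 is bismuth, so the species is ²¹³Bi.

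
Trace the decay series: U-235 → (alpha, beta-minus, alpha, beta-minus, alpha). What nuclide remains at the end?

Ra-223

Start: (A, Z) = (235, 92).
After α: (231, 90).
After β⁻: (231, 91).
After α: (227, 89).
After β⁻: (227, 90).
After α: (223, 88).
Z = 88 is radium.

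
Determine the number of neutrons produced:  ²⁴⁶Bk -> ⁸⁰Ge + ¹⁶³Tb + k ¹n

Conserve mass number: 246 = 80 + 163 + k, so k = 246 − 243 = 3.
Check atomic number: 97 = 32 + 65 + 0 = 97. ✓

3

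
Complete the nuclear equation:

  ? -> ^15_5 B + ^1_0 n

Conserve mass number: A = 15 + 1, so A = 16.
Conserve atomic number: Z = 5 + 0, so Z = 5.
Z = 5 is boron, so the species is ^16_5 B.

B-16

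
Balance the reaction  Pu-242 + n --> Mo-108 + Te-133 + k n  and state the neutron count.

2

Conserve mass number: 243 = 108 + 133 + k, so k = 243 − 241 = 2.
Check atomic number: 94 = 42 + 52 + 0 = 94. ✓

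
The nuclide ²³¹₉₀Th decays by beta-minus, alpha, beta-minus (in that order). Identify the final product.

Start: (A, Z) = (231, 90).
After β⁻: (231, 91).
After α: (227, 89).
After β⁻: (227, 90).
Z = 90 is thorium.

Th-227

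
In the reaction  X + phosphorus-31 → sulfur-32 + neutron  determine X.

deuteron

Conserve mass number: A + 31 = 32 + 1, so A = 2.
Conserve atomic number: Z + 15 = 16 + 0, so Z = 1.
A = 2 and Z = 1 is hydrogen-2 — a deuteron.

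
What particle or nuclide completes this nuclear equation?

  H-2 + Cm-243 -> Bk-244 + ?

neutron

Conserve mass number: 2 + 243 = 244 + A, so A = 1.
Conserve atomic number: 1 + 96 = 97 + Z, so Z = 0.
A = 1 and Z = 0 is n — a neutron.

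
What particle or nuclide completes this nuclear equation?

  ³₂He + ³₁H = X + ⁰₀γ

Li-6

Conserve mass number: 3 + 3 = A + 0, so A = 6.
Conserve atomic number: 2 + 1 = Z + 0, so Z = 3.
Z = 3 is lithium, so the species is ⁶₃Li.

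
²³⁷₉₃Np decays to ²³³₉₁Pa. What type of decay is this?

ΔA = 233 − 237 = -4; ΔZ = 91 − 93 = -2.
A drops by 4 and Z drops by 2 — the signature of alpha emission.

alpha decay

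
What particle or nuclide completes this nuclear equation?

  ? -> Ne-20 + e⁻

Conserve mass number: A = 20 + 0, so A = 20.
Conserve atomic number: Z = 10 − 1, so Z = 9.
Z = 9 is fluorine, so the species is F-20.

F-20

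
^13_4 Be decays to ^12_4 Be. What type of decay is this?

ΔA = 12 − 13 = -1; ΔZ = 4 − 4 = +0.
A drops by 1 with Z unchanged — a neutron was emitted.

neutron emission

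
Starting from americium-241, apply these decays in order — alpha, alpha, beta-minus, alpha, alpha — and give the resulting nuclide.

Start: (A, Z) = (241, 95).
After α: (237, 93).
After α: (233, 91).
After β⁻: (233, 92).
After α: (229, 90).
After α: (225, 88).
Z = 88 is radium.

Ra-225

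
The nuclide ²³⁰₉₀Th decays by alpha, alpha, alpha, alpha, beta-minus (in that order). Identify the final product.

Bi-214

Start: (A, Z) = (230, 90).
After α: (226, 88).
After α: (222, 86).
After α: (218, 84).
After α: (214, 82).
After β⁻: (214, 83).
Z = 83 is bismuth.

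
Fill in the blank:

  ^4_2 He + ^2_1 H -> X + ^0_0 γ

Conserve mass number: 4 + 2 = A + 0, so A = 6.
Conserve atomic number: 2 + 1 = Z + 0, so Z = 3.
Z = 3 is lithium, so the species is ^6_3 Li.

Li-6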